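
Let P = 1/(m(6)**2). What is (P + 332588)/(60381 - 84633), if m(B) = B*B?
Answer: -431034049/31430592 ≈ -13.714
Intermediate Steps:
m(B) = B**2
P = 1/1296 (P = 1/((6**2)**2) = 1/(36**2) = 1/1296 ≈ 0.00077160)
(P + 332588)/(60381 - 84633) = (1/1296 + 332588)/(60381 - 84633) = (431034049/1296)/(-24252) = (431034049/1296)*(-1/24252) = -431034049/31430592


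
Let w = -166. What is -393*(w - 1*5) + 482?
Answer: 67685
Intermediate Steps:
-393*(w - 1*5) + 482 = -393*(-166 - 1*5) + 482 = -393*(-166 - 5) + 482 = -393*(-171) + 482 = 67203 + 482 = 67685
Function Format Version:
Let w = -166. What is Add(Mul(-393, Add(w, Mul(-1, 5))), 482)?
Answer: 67685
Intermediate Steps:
Add(Mul(-393, Add(w, Mul(-1, 5))), 482) = Add(Mul(-393, Add(-166, Mul(-1, 5))), 482) = Add(Mul(-393, Add(-166, -5)), 482) = Add(Mul(-393, -171), 482) = Add(67203, 482) = 67685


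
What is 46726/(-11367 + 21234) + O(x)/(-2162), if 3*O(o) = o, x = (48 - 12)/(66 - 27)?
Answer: 2196056/463749 ≈ 4.7354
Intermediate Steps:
x = 12/13 (x = 36/39 = 36*(1/39) = 12/13 ≈ 0.92308)
O(o) = o/3
46726/(-11367 + 21234) + O(x)/(-2162) = 46726/(-11367 + 21234) + ((⅓)*(12/13))/(-2162) = 46726/9867 + (4/13)*(-1/2162) = 46726*(1/9867) - 2/14053 = 46726/9867 - 2/14053 = 2196056/463749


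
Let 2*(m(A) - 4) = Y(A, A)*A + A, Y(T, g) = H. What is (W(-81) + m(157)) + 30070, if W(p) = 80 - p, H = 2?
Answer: 60941/2 ≈ 30471.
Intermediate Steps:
Y(T, g) = 2
m(A) = 4 + 3*A/2 (m(A) = 4 + (2*A + A)/2 = 4 + (3*A)/2 = 4 + 3*A/2)
(W(-81) + m(157)) + 30070 = ((80 - 1*(-81)) + (4 + (3/2)*157)) + 30070 = ((80 + 81) + (4 + 471/2)) + 30070 = (161 + 479/2) + 30070 = 801/2 + 30070 = 60941/2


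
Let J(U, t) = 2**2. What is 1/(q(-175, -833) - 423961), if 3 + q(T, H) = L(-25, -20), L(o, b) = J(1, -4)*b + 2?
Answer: -1/424042 ≈ -2.3583e-6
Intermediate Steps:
J(U, t) = 4
L(o, b) = 2 + 4*b (L(o, b) = 4*b + 2 = 2 + 4*b)
q(T, H) = -81 (q(T, H) = -3 + (2 + 4*(-20)) = -3 + (2 - 80) = -3 - 78 = -81)
1/(q(-175, -833) - 423961) = 1/(-81 - 423961) = 1/(-424042) = -1/424042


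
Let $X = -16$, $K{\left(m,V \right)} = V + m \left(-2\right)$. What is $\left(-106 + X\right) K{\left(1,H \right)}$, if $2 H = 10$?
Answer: $-366$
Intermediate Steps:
$H = 5$ ($H = \frac{1}{2} \cdot 10 = 5$)
$K{\left(m,V \right)} = V - 2 m$
$\left(-106 + X\right) K{\left(1,H \right)} = \left(-106 - 16\right) \left(5 - 2\right) = - 122 \left(5 - 2\right) = \left(-122\right) 3 = -366$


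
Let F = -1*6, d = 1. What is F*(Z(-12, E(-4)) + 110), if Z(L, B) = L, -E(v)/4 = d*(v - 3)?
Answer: -588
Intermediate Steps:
E(v) = 12 - 4*v (E(v) = -4*(v - 3) = -4*(-3 + v) = 12 - 4*v)
F = -6
F*(Z(-12, E(-4)) + 110) = -6*(-12 + 110) = -6*98 = -588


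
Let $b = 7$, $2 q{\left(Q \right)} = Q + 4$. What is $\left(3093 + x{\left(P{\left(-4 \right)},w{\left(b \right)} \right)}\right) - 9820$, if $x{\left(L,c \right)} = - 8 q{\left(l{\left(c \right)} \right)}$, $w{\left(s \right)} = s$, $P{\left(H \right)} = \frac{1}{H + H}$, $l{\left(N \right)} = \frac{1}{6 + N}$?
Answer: $- \frac{87663}{13} \approx -6743.3$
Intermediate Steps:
$P{\left(H \right)} = \frac{1}{2 H}$
$q{\left(Q \right)} = 2 + \frac{Q}{2}$ ($q{\left(Q \right)} = \frac{Q + 4}{2} = \frac{4 + Q}{2} = 2 + \frac{Q}{2}$)
$x{\left(L,c \right)} = -16 - \frac{4}{6 + c}$ ($x{\left(L,c \right)} = - 8 \left(2 + \frac{1}{2 \left(6 + c\right)}\right) = -16 - \frac{4}{6 + c}$)
$\left(3093 + x{\left(P{\left(-4 \right)},w{\left(b \right)} \right)}\right) - 9820 = \left(3093 + \frac{4 \left(-25 - 28\right)}{6 + 7}\right) - 9820 = \left(3093 + \frac{4 \left(-25 - 28\right)}{13}\right) - 9820 = \left(3093 + 4 \cdot \frac{1}{13} \left(-53\right)\right) - 9820 = \left(3093 - \frac{212}{13}\right) - 9820 = \frac{39997}{13} - 9820 = - \frac{87663}{13}$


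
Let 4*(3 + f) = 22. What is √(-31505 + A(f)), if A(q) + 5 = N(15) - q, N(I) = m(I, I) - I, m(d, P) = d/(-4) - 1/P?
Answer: I*√28378185/30 ≈ 177.57*I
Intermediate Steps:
f = 5/2 (f = -3 + (¼)*22 = -3 + 11/2 = 5/2 ≈ 2.5000)
m(d, P) = -1/P - d/4 (m(d, P) = d*(-¼) - 1/P = -d/4 - 1/P = -1/P - d/4)
N(I) = -1/I - 5*I/4 (N(I) = (-1/I - I/4) - I = -1/I - 5*I/4)
A(q) = -1429/60 - q (A(q) = -5 + ((-1/15 - 5/4*15) - q) = -5 + ((-1*1/15 - 75/4) - q) = -5 + ((-1/15 - 75/4) - q) = -5 + (-1129/60 - q) = -1429/60 - q)
√(-31505 + A(f)) = √(-31505 + (-1429/60 - 1*5/2)) = √(-31505 + (-1429/60 - 5/2)) = √(-31505 - 1579/60) = √(-1891879/60) = I*√28378185/30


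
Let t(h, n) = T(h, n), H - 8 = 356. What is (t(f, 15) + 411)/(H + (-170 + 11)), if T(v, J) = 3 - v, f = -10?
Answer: 424/205 ≈ 2.0683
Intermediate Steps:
H = 364 (H = 8 + 356 = 364)
t(h, n) = 3 - h
(t(f, 15) + 411)/(H + (-170 + 11)) = ((3 - 1*(-10)) + 411)/(364 + (-170 + 11)) = ((3 + 10) + 411)/(364 - 159) = (13 + 411)/205 = 424*(1/205) = 424/205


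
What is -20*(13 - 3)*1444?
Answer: -288800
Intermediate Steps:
-20*(13 - 3)*1444 = -20*10*1444 = -200*1444 = -288800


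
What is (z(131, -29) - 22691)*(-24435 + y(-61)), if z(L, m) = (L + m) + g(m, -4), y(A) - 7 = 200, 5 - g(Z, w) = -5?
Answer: 547044012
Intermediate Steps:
g(Z, w) = 10 (g(Z, w) = 5 - 1*(-5) = 5 + 5 = 10)
y(A) = 207 (y(A) = 7 + 200 = 207)
z(L, m) = 10 + L + m (z(L, m) = (L + m) + 10 = 10 + L + m)
(z(131, -29) - 22691)*(-24435 + y(-61)) = ((10 + 131 - 29) - 22691)*(-24435 + 207) = (112 - 22691)*(-24228) = -22579*(-24228) = 547044012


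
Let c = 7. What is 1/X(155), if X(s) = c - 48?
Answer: -1/41 ≈ -0.024390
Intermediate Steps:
X(s) = -41 (X(s) = 7 - 48 = -41)
1/X(155) = 1/(-41) = -1/41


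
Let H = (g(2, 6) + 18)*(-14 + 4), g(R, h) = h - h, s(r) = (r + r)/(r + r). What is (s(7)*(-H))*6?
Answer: 1080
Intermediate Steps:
s(r) = 1 (s(r) = (2*r)/((2*r)) = (2*r)*(1/(2*r)) = 1)
g(R, h) = 0
H = -180 (H = (0 + 18)*(-14 + 4) = 18*(-10) = -180)
(s(7)*(-H))*6 = (1*(-1*(-180)))*6 = (1*180)*6 = 180*6 = 1080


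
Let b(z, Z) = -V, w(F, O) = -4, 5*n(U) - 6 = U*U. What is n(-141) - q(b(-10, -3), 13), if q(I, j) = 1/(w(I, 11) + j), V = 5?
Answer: 178978/45 ≈ 3977.3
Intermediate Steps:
n(U) = 6/5 + U²/5 (n(U) = 6/5 + (U*U)/5 = 6/5 + U²/5)
b(z, Z) = -5 (b(z, Z) = -1*5 = -5)
q(I, j) = 1/(-4 + j)
n(-141) - q(b(-10, -3), 13) = (6/5 + (⅕)*(-141)²) - 1/(-4 + 13) = (6/5 + (⅕)*19881) - 1/9 = (6/5 + 19881/5) - 1*⅑ = 19887/5 - ⅑ = 178978/45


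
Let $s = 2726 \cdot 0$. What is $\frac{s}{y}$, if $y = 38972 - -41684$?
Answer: $0$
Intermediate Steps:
$y = 80656$ ($y = 38972 + 41684 = 80656$)
$s = 0$
$\frac{s}{y} = \frac{0}{80656} = 0 \cdot \frac{1}{80656} = 0$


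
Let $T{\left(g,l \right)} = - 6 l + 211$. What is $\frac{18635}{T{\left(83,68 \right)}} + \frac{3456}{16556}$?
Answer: $- \frac{76960057}{815383} \approx -94.385$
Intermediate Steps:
$T{\left(g,l \right)} = 211 - 6 l$
$\frac{18635}{T{\left(83,68 \right)}} + \frac{3456}{16556} = \frac{18635}{211 - 408} + \frac{3456}{16556} = \frac{18635}{211 - 408} + 3456 \cdot \frac{1}{16556} = \frac{18635}{-197} + \frac{864}{4139} = 18635 \left(- \frac{1}{197}\right) + \frac{864}{4139} = - \frac{18635}{197} + \frac{864}{4139} = - \frac{76960057}{815383}$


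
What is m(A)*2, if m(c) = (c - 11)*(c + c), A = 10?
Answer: -40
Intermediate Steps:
m(c) = 2*c*(-11 + c) (m(c) = (-11 + c)*(2*c) = 2*c*(-11 + c))
m(A)*2 = (2*10*(-11 + 10))*2 = (2*10*(-1))*2 = -20*2 = -40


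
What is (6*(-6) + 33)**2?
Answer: 9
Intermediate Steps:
(6*(-6) + 33)**2 = (-36 + 33)**2 = (-3)**2 = 9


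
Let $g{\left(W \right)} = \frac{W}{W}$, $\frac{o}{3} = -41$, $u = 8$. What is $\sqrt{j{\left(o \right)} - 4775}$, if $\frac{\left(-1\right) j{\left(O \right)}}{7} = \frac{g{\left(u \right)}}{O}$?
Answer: $\frac{i \sqrt{72240114}}{123} \approx 69.101 i$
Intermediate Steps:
$o = -123$ ($o = 3 \left(-41\right) = -123$)
$g{\left(W \right)} = 1$
$j{\left(O \right)} = - \frac{7}{O}$ ($j{\left(O \right)} = - 7 \cdot 1 \frac{1}{O} = - \frac{7}{O}$)
$\sqrt{j{\left(o \right)} - 4775} = \sqrt{- \frac{7}{-123} - 4775} = \sqrt{\left(-7\right) \left(- \frac{1}{123}\right) - 4775} = \sqrt{\frac{7}{123} - 4775} = \sqrt{- \frac{587318}{123}} = \frac{i \sqrt{72240114}}{123}$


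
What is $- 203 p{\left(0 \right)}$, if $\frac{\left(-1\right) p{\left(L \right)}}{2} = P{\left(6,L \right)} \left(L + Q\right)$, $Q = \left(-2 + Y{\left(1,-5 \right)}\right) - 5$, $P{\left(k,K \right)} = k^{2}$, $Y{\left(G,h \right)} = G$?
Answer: $-87696$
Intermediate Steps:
$Q = -6$ ($Q = \left(-2 + 1\right) - 5 = -1 - 5 = -6$)
$p{\left(L \right)} = 432 - 72 L$ ($p{\left(L \right)} = - 2 \cdot 6^{2} \left(L - 6\right) = - 2 \cdot 36 \left(-6 + L\right) = - 2 \left(-216 + 36 L\right) = 432 - 72 L$)
$- 203 p{\left(0 \right)} = - 203 \left(432 - 0\right) = - 203 \left(432 + 0\right) = \left(-203\right) 432 = -87696$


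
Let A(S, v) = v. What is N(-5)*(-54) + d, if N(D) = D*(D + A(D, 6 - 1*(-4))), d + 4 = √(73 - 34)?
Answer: 1346 + √39 ≈ 1352.2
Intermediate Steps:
d = -4 + √39 (d = -4 + √(73 - 34) = -4 + √39 ≈ 2.2450)
N(D) = D*(10 + D) (N(D) = D*(D + (6 - 1*(-4))) = D*(D + (6 + 4)) = D*(D + 10) = D*(10 + D))
N(-5)*(-54) + d = -5*(10 - 5)*(-54) + (-4 + √39) = -5*5*(-54) + (-4 + √39) = -25*(-54) + (-4 + √39) = 1350 + (-4 + √39) = 1346 + √39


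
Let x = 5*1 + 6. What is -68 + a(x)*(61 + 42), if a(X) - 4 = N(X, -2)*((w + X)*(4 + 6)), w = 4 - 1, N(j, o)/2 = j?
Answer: 317584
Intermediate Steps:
N(j, o) = 2*j
w = 3
x = 11 (x = 5 + 6 = 11)
a(X) = 4 + 2*X*(30 + 10*X) (a(X) = 4 + (2*X)*((3 + X)*(4 + 6)) = 4 + (2*X)*((3 + X)*10) = 4 + (2*X)*(30 + 10*X) = 4 + 2*X*(30 + 10*X))
-68 + a(x)*(61 + 42) = -68 + (4 + 20*11² + 60*11)*(61 + 42) = -68 + (4 + 20*121 + 660)*103 = -68 + (4 + 2420 + 660)*103 = -68 + 3084*103 = -68 + 317652 = 317584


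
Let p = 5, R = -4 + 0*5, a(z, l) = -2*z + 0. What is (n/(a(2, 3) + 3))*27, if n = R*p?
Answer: 540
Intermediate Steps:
a(z, l) = -2*z
R = -4 (R = -4 + 0 = -4)
n = -20 (n = -4*5 = -20)
(n/(a(2, 3) + 3))*27 = -20/(-2*2 + 3)*27 = -20/(-4 + 3)*27 = -20/(-1)*27 = -20*(-1)*27 = 20*27 = 540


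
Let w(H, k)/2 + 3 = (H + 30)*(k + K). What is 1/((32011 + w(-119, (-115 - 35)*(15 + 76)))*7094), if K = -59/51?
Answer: 51/890704599958 ≈ 5.7258e-11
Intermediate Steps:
K = -59/51 (K = -59*1/51 = -59/51 ≈ -1.1569)
w(H, k) = -6 + 2*(30 + H)*(-59/51 + k) (w(H, k) = -6 + 2*((H + 30)*(k - 59/51)) = -6 + 2*((30 + H)*(-59/51 + k)) = -6 + 2*(30 + H)*(-59/51 + k))
1/((32011 + w(-119, (-115 - 35)*(15 + 76)))*7094) = 1/((32011 + (-1282/17 + 60*((-115 - 35)*(15 + 76)) - 118/51*(-119) + 2*(-119)*((-115 - 35)*(15 + 76))))*7094) = (1/7094)/(32011 + (-1282/17 + 60*(-150*91) + 826/3 + 2*(-119)*(-150*91))) = (1/7094)/(32011 + (-1282/17 + 60*(-13650) + 826/3 + 2*(-119)*(-13650))) = (1/7094)/(32011 + (-1282/17 - 819000 + 826/3 + 3248700)) = (1/7094)/(32011 + 123924896/51) = (1/7094)/(125557457/51) = (51/125557457)*(1/7094) = 51/890704599958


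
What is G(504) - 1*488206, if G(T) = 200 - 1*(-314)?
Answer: -487692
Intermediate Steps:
G(T) = 514 (G(T) = 200 + 314 = 514)
G(504) - 1*488206 = 514 - 1*488206 = 514 - 488206 = -487692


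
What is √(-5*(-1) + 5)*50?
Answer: 50*√10 ≈ 158.11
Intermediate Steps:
√(-5*(-1) + 5)*50 = √(5 + 5)*50 = √10*50 = 50*√10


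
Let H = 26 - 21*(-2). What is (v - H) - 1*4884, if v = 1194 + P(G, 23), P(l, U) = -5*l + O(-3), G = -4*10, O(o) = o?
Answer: -3561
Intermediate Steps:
H = 68 (H = 26 + 42 = 68)
G = -40
P(l, U) = -3 - 5*l (P(l, U) = -5*l - 3 = -3 - 5*l)
v = 1391 (v = 1194 + (-3 - 5*(-40)) = 1194 + (-3 + 200) = 1194 + 197 = 1391)
(v - H) - 1*4884 = (1391 - 1*68) - 1*4884 = (1391 - 68) - 4884 = 1323 - 4884 = -3561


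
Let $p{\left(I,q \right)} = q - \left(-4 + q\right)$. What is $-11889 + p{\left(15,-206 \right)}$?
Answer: $-11885$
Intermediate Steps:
$p{\left(I,q \right)} = 4$
$-11889 + p{\left(15,-206 \right)} = -11889 + 4 = -11885$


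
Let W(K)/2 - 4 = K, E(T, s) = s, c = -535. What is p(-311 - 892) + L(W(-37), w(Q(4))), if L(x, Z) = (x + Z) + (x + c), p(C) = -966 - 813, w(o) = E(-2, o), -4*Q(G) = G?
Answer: -2447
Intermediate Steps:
Q(G) = -G/4
w(o) = o
W(K) = 8 + 2*K
p(C) = -1779
L(x, Z) = -535 + Z + 2*x (L(x, Z) = (x + Z) + (x - 535) = (Z + x) + (-535 + x) = -535 + Z + 2*x)
p(-311 - 892) + L(W(-37), w(Q(4))) = -1779 + (-535 - ¼*4 + 2*(8 + 2*(-37))) = -1779 + (-535 - 1 + 2*(8 - 74)) = -1779 + (-535 - 1 + 2*(-66)) = -1779 + (-535 - 1 - 132) = -1779 - 668 = -2447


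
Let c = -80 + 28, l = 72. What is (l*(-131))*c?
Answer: 490464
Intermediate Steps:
c = -52
(l*(-131))*c = (72*(-131))*(-52) = -9432*(-52) = 490464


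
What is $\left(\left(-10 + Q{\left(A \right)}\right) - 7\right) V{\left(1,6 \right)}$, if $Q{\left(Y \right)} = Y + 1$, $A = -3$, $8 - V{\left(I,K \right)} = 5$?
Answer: $-57$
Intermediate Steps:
$V{\left(I,K \right)} = 3$ ($V{\left(I,K \right)} = 8 - 5 = 3$)
$Q{\left(Y \right)} = 1 + Y$
$\left(\left(-10 + Q{\left(A \right)}\right) - 7\right) V{\left(1,6 \right)} = \left(\left(-10 + \left(1 - 3\right)\right) - 7\right) 3 = \left(\left(-10 - 2\right) - 7\right) 3 = \left(-12 - 7\right) 3 = \left(-19\right) 3 = -57$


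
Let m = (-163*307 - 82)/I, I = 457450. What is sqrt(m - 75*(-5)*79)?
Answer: sqrt(247972778311846)/91490 ≈ 172.12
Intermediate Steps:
m = -50123/457450 (m = (-163*307 - 82)/457450 = (-50041 - 82)*(1/457450) = -50123*1/457450 = -50123/457450 ≈ -0.10957)
sqrt(m - 75*(-5)*79) = sqrt(-50123/457450 - 75*(-5)*79) = sqrt(-50123/457450 + 375*79) = sqrt(-50123/457450 + 29625) = sqrt(13551906127/457450) = sqrt(247972778311846)/91490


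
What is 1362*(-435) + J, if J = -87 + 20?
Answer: -592537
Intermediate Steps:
J = -67
1362*(-435) + J = 1362*(-435) - 67 = -592470 - 67 = -592537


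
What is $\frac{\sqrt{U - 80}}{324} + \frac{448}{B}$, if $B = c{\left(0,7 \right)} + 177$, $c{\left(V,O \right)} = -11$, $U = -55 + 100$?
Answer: $\frac{224}{83} + \frac{i \sqrt{35}}{324} \approx 2.6988 + 0.018259 i$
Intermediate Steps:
$U = 45$
$B = 166$ ($B = -11 + 177 = 166$)
$\frac{\sqrt{U - 80}}{324} + \frac{448}{B} = \frac{\sqrt{45 - 80}}{324} + \frac{448}{166} = \sqrt{-35} \cdot \frac{1}{324} + 448 \cdot \frac{1}{166} = i \sqrt{35} \cdot \frac{1}{324} + \frac{224}{83} = \frac{i \sqrt{35}}{324} + \frac{224}{83} = \frac{224}{83} + \frac{i \sqrt{35}}{324}$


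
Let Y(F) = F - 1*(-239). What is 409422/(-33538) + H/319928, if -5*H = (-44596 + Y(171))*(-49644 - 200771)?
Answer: -640943857735/92497804 ≈ -6929.3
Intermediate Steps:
Y(F) = 239 + F (Y(F) = F + 239 = 239 + F)
H = -2212967438 (H = -(-44596 + (239 + 171))*(-49644 - 200771)/5 = -(-44596 + 410)*(-250415)/5 = -(-44186)*(-250415)/5 = -1/5*11064837190 = -2212967438)
409422/(-33538) + H/319928 = 409422/(-33538) - 2212967438/319928 = 409422*(-1/33538) - 2212967438*1/319928 = -204711/16769 - 38154611/5516 = -640943857735/92497804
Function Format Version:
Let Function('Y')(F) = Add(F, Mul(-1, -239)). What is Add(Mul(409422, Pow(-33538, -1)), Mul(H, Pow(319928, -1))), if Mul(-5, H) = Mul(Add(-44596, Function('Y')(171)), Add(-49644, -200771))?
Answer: Rational(-640943857735, 92497804) ≈ -6929.3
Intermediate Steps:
Function('Y')(F) = Add(239, F) (Function('Y')(F) = Add(F, 239) = Add(239, F))
H = -2212967438 (H = Mul(Rational(-1, 5), Mul(Add(-44596, Add(239, 171)), Add(-49644, -200771))) = Mul(Rational(-1, 5), Mul(Add(-44596, 410), -250415)) = Mul(Rational(-1, 5), Mul(-44186, -250415)) = Mul(Rational(-1, 5), 11064837190) = -2212967438)
Add(Mul(409422, Pow(-33538, -1)), Mul(H, Pow(319928, -1))) = Add(Mul(409422, Pow(-33538, -1)), Mul(-2212967438, Pow(319928, -1))) = Add(Mul(409422, Rational(-1, 33538)), Mul(-2212967438, Rational(1, 319928))) = Add(Rational(-204711, 16769), Rational(-38154611, 5516)) = Rational(-640943857735, 92497804)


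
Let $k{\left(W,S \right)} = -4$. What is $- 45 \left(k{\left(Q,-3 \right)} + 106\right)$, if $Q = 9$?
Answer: $-4590$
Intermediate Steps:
$- 45 \left(k{\left(Q,-3 \right)} + 106\right) = - 45 \left(-4 + 106\right) = \left(-45\right) 102 = -4590$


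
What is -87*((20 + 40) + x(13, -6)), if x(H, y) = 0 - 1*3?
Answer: -4959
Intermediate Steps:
x(H, y) = -3 (x(H, y) = 0 - 3 = -3)
-87*((20 + 40) + x(13, -6)) = -87*((20 + 40) - 3) = -87*(60 - 3) = -87*57 = -4959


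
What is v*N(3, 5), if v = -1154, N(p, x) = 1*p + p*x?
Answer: -20772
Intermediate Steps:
N(p, x) = p + p*x
v*N(3, 5) = -3462*(1 + 5) = -3462*6 = -1154*18 = -20772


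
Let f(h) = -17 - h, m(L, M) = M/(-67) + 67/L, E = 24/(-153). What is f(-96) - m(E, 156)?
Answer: 272531/536 ≈ 508.45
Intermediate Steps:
E = -8/51 (E = 24*(-1/153) = -8/51 ≈ -0.15686)
m(L, M) = 67/L - M/67 (m(L, M) = M*(-1/67) + 67/L = -M/67 + 67/L = 67/L - M/67)
f(-96) - m(E, 156) = (-17 - 1*(-96)) - (67/(-8/51) - 1/67*156) = (-17 + 96) - (67*(-51/8) - 156/67) = 79 - (-3417/8 - 156/67) = 79 - 1*(-230187/536) = 79 + 230187/536 = 272531/536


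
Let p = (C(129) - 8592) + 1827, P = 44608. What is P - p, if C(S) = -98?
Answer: 51471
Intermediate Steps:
p = -6863 (p = (-98 - 8592) + 1827 = -8690 + 1827 = -6863)
P - p = 44608 - 1*(-6863) = 44608 + 6863 = 51471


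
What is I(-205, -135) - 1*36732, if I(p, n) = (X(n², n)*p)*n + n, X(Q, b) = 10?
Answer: 239883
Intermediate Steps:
I(p, n) = n + 10*n*p (I(p, n) = (10*p)*n + n = 10*n*p + n = n + 10*n*p)
I(-205, -135) - 1*36732 = -135*(1 + 10*(-205)) - 1*36732 = -135*(1 - 2050) - 36732 = -135*(-2049) - 36732 = 276615 - 36732 = 239883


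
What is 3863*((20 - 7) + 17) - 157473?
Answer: -41583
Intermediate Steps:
3863*((20 - 7) + 17) - 157473 = 3863*(13 + 17) - 157473 = 3863*30 - 157473 = 115890 - 157473 = -41583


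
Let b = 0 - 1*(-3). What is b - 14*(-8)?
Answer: 115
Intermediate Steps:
b = 3 (b = 0 + 3 = 3)
b - 14*(-8) = 3 - 14*(-8) = 3 + 112 = 115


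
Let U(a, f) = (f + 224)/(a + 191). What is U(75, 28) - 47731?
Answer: -906871/19 ≈ -47730.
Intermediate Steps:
U(a, f) = (224 + f)/(191 + a)
U(75, 28) - 47731 = (224 + 28)/(191 + 75) - 47731 = 252/266 - 47731 = (1/266)*252 - 47731 = 18/19 - 47731 = -906871/19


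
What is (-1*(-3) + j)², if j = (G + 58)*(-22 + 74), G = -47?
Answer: 330625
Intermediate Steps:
j = 572 (j = (-47 + 58)*(-22 + 74) = 11*52 = 572)
(-1*(-3) + j)² = (-1*(-3) + 572)² = (3 + 572)² = 575² = 330625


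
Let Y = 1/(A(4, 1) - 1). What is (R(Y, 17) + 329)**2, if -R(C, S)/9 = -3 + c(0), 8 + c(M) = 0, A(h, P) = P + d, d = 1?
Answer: 183184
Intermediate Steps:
A(h, P) = 1 + P (A(h, P) = P + 1 = 1 + P)
c(M) = -8 (c(M) = -8 + 0 = -8)
Y = 1 (Y = 1/((1 + 1) - 1) = 1/(2 - 1) = 1/1 = 1)
R(C, S) = 99 (R(C, S) = -9*(-3 - 8) = -9*(-11) = 99)
(R(Y, 17) + 329)**2 = (99 + 329)**2 = 428**2 = 183184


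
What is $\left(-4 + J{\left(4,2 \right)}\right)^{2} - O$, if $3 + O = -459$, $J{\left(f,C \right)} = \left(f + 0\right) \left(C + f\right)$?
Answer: $862$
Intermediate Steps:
$J{\left(f,C \right)} = f \left(C + f\right)$
$O = -462$ ($O = -3 - 459 = -462$)
$\left(-4 + J{\left(4,2 \right)}\right)^{2} - O = \left(-4 + 4 \left(2 + 4\right)\right)^{2} - -462 = \left(-4 + 4 \cdot 6\right)^{2} + 462 = \left(-4 + 24\right)^{2} + 462 = 20^{2} + 462 = 400 + 462 = 862$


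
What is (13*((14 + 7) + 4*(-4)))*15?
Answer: 975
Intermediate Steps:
(13*((14 + 7) + 4*(-4)))*15 = (13*(21 - 16))*15 = (13*5)*15 = 65*15 = 975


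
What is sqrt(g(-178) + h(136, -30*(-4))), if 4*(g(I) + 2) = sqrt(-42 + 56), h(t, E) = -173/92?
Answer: sqrt(-8211 + 529*sqrt(14))/46 ≈ 1.7161*I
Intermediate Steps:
h(t, E) = -173/92 (h(t, E) = -173*1/92 = -173/92)
g(I) = -2 + sqrt(14)/4 (g(I) = -2 + sqrt(-42 + 56)/4 = -2 + sqrt(14)/4)
sqrt(g(-178) + h(136, -30*(-4))) = sqrt((-2 + sqrt(14)/4) - 173/92) = sqrt(-357/92 + sqrt(14)/4)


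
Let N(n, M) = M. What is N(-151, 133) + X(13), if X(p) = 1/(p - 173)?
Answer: 21279/160 ≈ 132.99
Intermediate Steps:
X(p) = 1/(-173 + p)
N(-151, 133) + X(13) = 133 + 1/(-173 + 13) = 133 + 1/(-160) = 133 - 1/160 = 21279/160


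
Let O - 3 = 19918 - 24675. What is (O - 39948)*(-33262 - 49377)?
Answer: 3694128578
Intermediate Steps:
O = -4754 (O = 3 + (19918 - 24675) = 3 - 4757 = -4754)
(O - 39948)*(-33262 - 49377) = (-4754 - 39948)*(-33262 - 49377) = -44702*(-82639) = 3694128578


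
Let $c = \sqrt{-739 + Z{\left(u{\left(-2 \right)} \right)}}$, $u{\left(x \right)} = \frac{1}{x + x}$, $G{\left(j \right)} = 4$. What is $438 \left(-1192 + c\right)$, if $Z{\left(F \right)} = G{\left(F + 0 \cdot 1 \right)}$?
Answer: $-522096 + 3066 i \sqrt{15} \approx -5.221 \cdot 10^{5} + 11875.0 i$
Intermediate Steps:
$u{\left(x \right)} = \frac{1}{2 x}$
$Z{\left(F \right)} = 4$
$c = 7 i \sqrt{15}$ ($c = \sqrt{-739 + 4} = \sqrt{-735} = 7 i \sqrt{15} \approx 27.111 i$)
$438 \left(-1192 + c\right) = 438 \left(-1192 + 7 i \sqrt{15}\right) = -522096 + 3066 i \sqrt{15}$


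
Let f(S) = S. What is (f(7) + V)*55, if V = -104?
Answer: -5335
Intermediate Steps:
(f(7) + V)*55 = (7 - 104)*55 = -97*55 = -5335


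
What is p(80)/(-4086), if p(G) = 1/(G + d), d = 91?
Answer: -1/698706 ≈ -1.4312e-6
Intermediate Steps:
p(G) = 1/(91 + G) (p(G) = 1/(G + 91) = 1/(91 + G))
p(80)/(-4086) = 1/((91 + 80)*(-4086)) = -1/4086/171 = (1/171)*(-1/4086) = -1/698706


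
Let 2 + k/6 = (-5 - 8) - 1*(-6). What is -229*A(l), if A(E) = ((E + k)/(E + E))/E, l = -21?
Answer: 5725/294 ≈ 19.473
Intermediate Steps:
k = -54 (k = -12 + 6*((-5 - 8) - 1*(-6)) = -12 + 6*(-13 + 6) = -12 + 6*(-7) = -12 - 42 = -54)
A(E) = (-54 + E)/(2*E²) (A(E) = ((E - 54)/(E + E))/E = ((-54 + E)/((2*E)))/E = ((-54 + E)*(1/(2*E)))/E = ((-54 + E)/(2*E))/E = (-54 + E)/(2*E²))
-229*A(l) = -229*(-54 - 21)/(2*(-21)²) = -229*(-75)/(2*441) = -229*(-25/294) = 5725/294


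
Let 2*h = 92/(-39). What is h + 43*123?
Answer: 206225/39 ≈ 5287.8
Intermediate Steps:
h = -46/39 (h = (92/(-39))/2 = (92*(-1/39))/2 = (½)*(-92/39) = -46/39 ≈ -1.1795)
h + 43*123 = -46/39 + 43*123 = -46/39 + 5289 = 206225/39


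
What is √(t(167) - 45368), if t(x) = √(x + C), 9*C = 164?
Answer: √(-408312 + 3*√1667)/3 ≈ 212.97*I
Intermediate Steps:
C = 164/9 (C = (⅑)*164 = 164/9 ≈ 18.222)
t(x) = √(164/9 + x) (t(x) = √(x + 164/9) = √(164/9 + x))
√(t(167) - 45368) = √(√(164 + 9*167)/3 - 45368) = √(√(164 + 1503)/3 - 45368) = √(√1667/3 - 45368) = √(-45368 + √1667/3)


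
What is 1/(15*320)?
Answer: 1/4800 ≈ 0.00020833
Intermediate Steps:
1/(15*320) = 1/4800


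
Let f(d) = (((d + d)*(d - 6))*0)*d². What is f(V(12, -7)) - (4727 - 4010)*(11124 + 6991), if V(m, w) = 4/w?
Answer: -12988455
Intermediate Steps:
f(d) = 0 (f(d) = (((2*d)*(-6 + d))*0)*d² = ((2*d*(-6 + d))*0)*d² = 0*d² = 0)
f(V(12, -7)) - (4727 - 4010)*(11124 + 6991) = 0 - (4727 - 4010)*(11124 + 6991) = 0 - 717*18115 = 0 - 1*12988455 = 0 - 12988455 = -12988455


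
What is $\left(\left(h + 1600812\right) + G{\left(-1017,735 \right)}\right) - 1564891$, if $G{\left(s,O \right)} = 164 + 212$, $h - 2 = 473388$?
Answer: $509687$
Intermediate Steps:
$h = 473390$ ($h = 2 + 473388 = 473390$)
$G{\left(s,O \right)} = 376$
$\left(\left(h + 1600812\right) + G{\left(-1017,735 \right)}\right) - 1564891 = \left(\left(473390 + 1600812\right) + 376\right) - 1564891 = \left(2074202 + 376\right) - 1564891 = 2074578 - 1564891 = 509687$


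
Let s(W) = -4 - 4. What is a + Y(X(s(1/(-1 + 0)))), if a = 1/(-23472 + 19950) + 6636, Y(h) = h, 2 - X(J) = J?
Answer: 23407211/3522 ≈ 6646.0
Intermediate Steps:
s(W) = -8
X(J) = 2 - J
a = 23371991/3522 (a = 1/(-3522) + 6636 = -1/3522 + 6636 = 23371991/3522 ≈ 6636.0)
a + Y(X(s(1/(-1 + 0)))) = 23371991/3522 + (2 - 1*(-8)) = 23371991/3522 + (2 + 8) = 23371991/3522 + 10 = 23407211/3522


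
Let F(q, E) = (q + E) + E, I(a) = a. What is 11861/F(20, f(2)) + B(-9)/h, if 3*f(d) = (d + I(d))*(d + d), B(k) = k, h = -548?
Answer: 2437539/6302 ≈ 386.79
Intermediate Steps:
f(d) = 4*d²/3 (f(d) = ((d + d)*(d + d))/3 = ((2*d)*(2*d))/3 = (4*d²)/3 = 4*d²/3)
F(q, E) = q + 2*E (F(q, E) = (E + q) + E = q + 2*E)
11861/F(20, f(2)) + B(-9)/h = 11861/(20 + 2*((4/3)*2²)) - 9/(-548) = 11861/(20 + 2*((4/3)*4)) - 9*(-1/548) = 11861/(20 + 2*(16/3)) + 9/548 = 11861/(20 + 32/3) + 9/548 = 11861/(92/3) + 9/548 = 11861*(3/92) + 9/548 = 35583/92 + 9/548 = 2437539/6302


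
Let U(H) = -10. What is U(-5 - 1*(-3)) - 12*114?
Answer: -1378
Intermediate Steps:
U(-5 - 1*(-3)) - 12*114 = -10 - 12*114 = -10 - 1368 = -1378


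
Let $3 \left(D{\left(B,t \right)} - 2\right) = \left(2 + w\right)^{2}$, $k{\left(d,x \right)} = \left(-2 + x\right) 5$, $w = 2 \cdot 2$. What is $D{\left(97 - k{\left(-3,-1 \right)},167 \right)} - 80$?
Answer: $-66$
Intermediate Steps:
$w = 4$
$k{\left(d,x \right)} = -10 + 5 x$
$D{\left(B,t \right)} = 14$ ($D{\left(B,t \right)} = 2 + \frac{\left(2 + 4\right)^{2}}{3} = 2 + \frac{6^{2}}{3} = 2 + \frac{1}{3} \cdot 36 = 2 + 12 = 14$)
$D{\left(97 - k{\left(-3,-1 \right)},167 \right)} - 80 = 14 - 80 = -66$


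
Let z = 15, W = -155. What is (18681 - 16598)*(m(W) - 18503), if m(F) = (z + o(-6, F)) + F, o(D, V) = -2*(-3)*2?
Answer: -38808373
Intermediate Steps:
o(D, V) = 12 (o(D, V) = 6*2 = 12)
m(F) = 27 + F (m(F) = (15 + 12) + F = 27 + F)
(18681 - 16598)*(m(W) - 18503) = (18681 - 16598)*((27 - 155) - 18503) = 2083*(-128 - 18503) = 2083*(-18631) = -38808373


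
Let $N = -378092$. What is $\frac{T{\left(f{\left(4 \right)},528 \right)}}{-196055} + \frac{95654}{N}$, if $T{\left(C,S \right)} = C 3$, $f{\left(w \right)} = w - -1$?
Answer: $- \frac{144300895}{570206362} \approx -0.25307$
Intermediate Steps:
$f{\left(w \right)} = 1 + w$ ($f{\left(w \right)} = w + 1 = 1 + w$)
$T{\left(C,S \right)} = 3 C$
$\frac{T{\left(f{\left(4 \right)},528 \right)}}{-196055} + \frac{95654}{N} = \frac{3 \left(1 + 4\right)}{-196055} + \frac{95654}{-378092} = 3 \cdot 5 \left(- \frac{1}{196055}\right) + 95654 \left(- \frac{1}{378092}\right) = 15 \left(- \frac{1}{196055}\right) - \frac{3679}{14542} = - \frac{3}{39211} - \frac{3679}{14542} = - \frac{144300895}{570206362}$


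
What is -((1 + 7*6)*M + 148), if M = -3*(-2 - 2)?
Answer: -664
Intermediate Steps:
M = 12 (M = -3*(-4) = 12)
-((1 + 7*6)*M + 148) = -((1 + 7*6)*12 + 148) = -((1 + 42)*12 + 148) = -(43*12 + 148) = -(516 + 148) = -1*664 = -664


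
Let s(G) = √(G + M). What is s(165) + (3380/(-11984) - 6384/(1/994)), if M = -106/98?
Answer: -19011706061/2996 + 4*√502/7 ≈ -6.3457e+6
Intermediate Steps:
M = -53/49 (M = -106*1/98 = -53/49 ≈ -1.0816)
s(G) = √(-53/49 + G) (s(G) = √(G - 53/49) = √(-53/49 + G))
s(165) + (3380/(-11984) - 6384/(1/994)) = √(-53 + 49*165)/7 + (3380/(-11984) - 6384/(1/994)) = √(-53 + 8085)/7 + (3380*(-1/11984) - 6384/1/994) = √8032/7 + (-845/2996 - 6384*994) = (4*√502)/7 + (-845/2996 - 6345696) = 4*√502/7 - 19011706061/2996 = -19011706061/2996 + 4*√502/7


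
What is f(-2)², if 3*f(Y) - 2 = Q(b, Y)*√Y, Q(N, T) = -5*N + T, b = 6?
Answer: -2044/9 - 128*I*√2/9 ≈ -227.11 - 20.113*I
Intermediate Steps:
Q(N, T) = T - 5*N
f(Y) = ⅔ + √Y*(-30 + Y)/3 (f(Y) = ⅔ + ((Y - 5*6)*√Y)/3 = ⅔ + ((Y - 30)*√Y)/3 = ⅔ + ((-30 + Y)*√Y)/3 = ⅔ + (√Y*(-30 + Y))/3 = ⅔ + √Y*(-30 + Y)/3)
f(-2)² = (⅔ + √(-2)*(-30 - 2)/3)² = (⅔ + (⅓)*(I*√2)*(-32))² = (⅔ - 32*I*√2/3)²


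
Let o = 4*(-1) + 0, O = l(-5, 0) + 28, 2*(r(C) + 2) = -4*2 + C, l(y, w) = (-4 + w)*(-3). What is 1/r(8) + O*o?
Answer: -321/2 ≈ -160.50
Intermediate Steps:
l(y, w) = 12 - 3*w
r(C) = -6 + C/2 (r(C) = -2 + (-4*2 + C)/2 = -2 + (-8 + C)/2 = -2 + (-4 + C/2) = -6 + C/2)
O = 40 (O = (12 - 3*0) + 28 = (12 + 0) + 28 = 12 + 28 = 40)
o = -4 (o = -4 + 0 = -4)
1/r(8) + O*o = 1/(-6 + (½)*8) + 40*(-4) = 1/(-6 + 4) - 160 = 1/(-2) - 160 = -½ - 160 = -321/2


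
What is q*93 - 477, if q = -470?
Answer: -44187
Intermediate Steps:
q*93 - 477 = -470*93 - 477 = -43710 - 477 = -44187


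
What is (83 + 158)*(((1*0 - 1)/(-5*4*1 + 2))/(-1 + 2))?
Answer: 241/18 ≈ 13.389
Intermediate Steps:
(83 + 158)*(((1*0 - 1)/(-5*4*1 + 2))/(-1 + 2)) = 241*(((0 - 1)/(-20*1 + 2))/1) = 241*(-1/(-20 + 2)*1) = 241*(-1/(-18)*1) = 241*(-1*(-1/18)*1) = 241*((1/18)*1) = 241*(1/18) = 241/18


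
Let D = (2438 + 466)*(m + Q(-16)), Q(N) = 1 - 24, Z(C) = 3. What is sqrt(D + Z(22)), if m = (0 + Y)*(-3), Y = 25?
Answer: 3*I*sqrt(31621) ≈ 533.47*I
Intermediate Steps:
Q(N) = -23
m = -75 (m = (0 + 25)*(-3) = 25*(-3) = -75)
D = -284592 (D = (2438 + 466)*(-75 - 23) = 2904*(-98) = -284592)
sqrt(D + Z(22)) = sqrt(-284592 + 3) = sqrt(-284589) = 3*I*sqrt(31621)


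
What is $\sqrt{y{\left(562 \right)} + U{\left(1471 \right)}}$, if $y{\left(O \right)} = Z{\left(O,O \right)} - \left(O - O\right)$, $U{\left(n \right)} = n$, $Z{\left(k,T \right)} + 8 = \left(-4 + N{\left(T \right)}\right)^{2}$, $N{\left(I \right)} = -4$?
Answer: $\sqrt{1527} \approx 39.077$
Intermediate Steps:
$Z{\left(k,T \right)} = 56$ ($Z{\left(k,T \right)} = -8 + \left(-4 - 4\right)^{2} = -8 + \left(-8\right)^{2} = -8 + 64 = 56$)
$y{\left(O \right)} = 56$ ($y{\left(O \right)} = 56 - \left(O - O\right) = 56 - 0 = 56 + 0 = 56$)
$\sqrt{y{\left(562 \right)} + U{\left(1471 \right)}} = \sqrt{56 + 1471} = \sqrt{1527}$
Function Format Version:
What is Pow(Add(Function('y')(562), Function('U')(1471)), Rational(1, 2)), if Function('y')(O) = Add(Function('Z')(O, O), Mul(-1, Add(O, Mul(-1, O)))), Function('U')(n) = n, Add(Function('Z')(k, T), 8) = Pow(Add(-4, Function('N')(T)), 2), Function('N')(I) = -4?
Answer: Pow(1527, Rational(1, 2)) ≈ 39.077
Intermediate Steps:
Function('Z')(k, T) = 56 (Function('Z')(k, T) = Add(-8, Pow(Add(-4, -4), 2)) = Add(-8, Pow(-8, 2)) = Add(-8, 64) = 56)
Function('y')(O) = 56 (Function('y')(O) = Add(56, Mul(-1, Add(O, Mul(-1, O)))) = Add(56, Mul(-1, 0)) = Add(56, 0) = 56)
Pow(Add(Function('y')(562), Function('U')(1471)), Rational(1, 2)) = Pow(Add(56, 1471), Rational(1, 2)) = Pow(1527, Rational(1, 2))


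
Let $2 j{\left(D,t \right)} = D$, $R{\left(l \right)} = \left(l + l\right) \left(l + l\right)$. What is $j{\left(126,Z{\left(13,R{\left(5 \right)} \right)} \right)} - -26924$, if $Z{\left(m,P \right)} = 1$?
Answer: $26987$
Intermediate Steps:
$R{\left(l \right)} = 4 l^{2}$ ($R{\left(l \right)} = 2 l 2 l = 4 l^{2}$)
$j{\left(D,t \right)} = \frac{D}{2}$
$j{\left(126,Z{\left(13,R{\left(5 \right)} \right)} \right)} - -26924 = \frac{1}{2} \cdot 126 - -26924 = 63 + 26924 = 26987$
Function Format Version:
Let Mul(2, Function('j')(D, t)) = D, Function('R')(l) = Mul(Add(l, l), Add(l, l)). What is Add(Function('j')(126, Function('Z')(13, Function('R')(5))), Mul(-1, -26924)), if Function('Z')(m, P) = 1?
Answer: 26987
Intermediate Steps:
Function('R')(l) = Mul(4, Pow(l, 2)) (Function('R')(l) = Mul(Mul(2, l), Mul(2, l)) = Mul(4, Pow(l, 2)))
Function('j')(D, t) = Mul(Rational(1, 2), D)
Add(Function('j')(126, Function('Z')(13, Function('R')(5))), Mul(-1, -26924)) = Add(Mul(Rational(1, 2), 126), Mul(-1, -26924)) = Add(63, 26924) = 26987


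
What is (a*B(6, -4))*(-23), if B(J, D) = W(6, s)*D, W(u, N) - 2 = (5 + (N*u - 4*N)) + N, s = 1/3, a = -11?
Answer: -8096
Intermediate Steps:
s = ⅓ (s = 1*(⅓) = ⅓ ≈ 0.33333)
W(u, N) = 7 - 3*N + N*u (W(u, N) = 2 + ((5 + (N*u - 4*N)) + N) = 2 + ((5 + (-4*N + N*u)) + N) = 2 + ((5 - 4*N + N*u) + N) = 2 + (5 - 3*N + N*u) = 7 - 3*N + N*u)
B(J, D) = 8*D (B(J, D) = (7 - 3*⅓ + (⅓)*6)*D = (7 - 1 + 2)*D = 8*D)
(a*B(6, -4))*(-23) = -88*(-4)*(-23) = -11*(-32)*(-23) = 352*(-23) = -8096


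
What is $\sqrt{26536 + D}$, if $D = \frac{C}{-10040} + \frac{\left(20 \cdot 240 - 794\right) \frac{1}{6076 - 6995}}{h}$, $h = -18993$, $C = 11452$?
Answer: $\frac{\sqrt{50931022606118456793723030}}{43810963170} \approx 162.9$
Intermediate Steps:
$D = - \frac{49962370261}{43810963170}$ ($D = \frac{11452}{-10040} + \frac{\left(20 \cdot 240 - 794\right) \frac{1}{6076 - 6995}}{-18993} = 11452 \left(- \frac{1}{10040}\right) + \frac{4800 - 794}{-919} \left(- \frac{1}{18993}\right) = - \frac{2863}{2510} + 4006 \left(- \frac{1}{919}\right) \left(- \frac{1}{18993}\right) = - \frac{2863}{2510} - - \frac{4006}{17454567} = - \frac{2863}{2510} + \frac{4006}{17454567} = - \frac{49962370261}{43810963170} \approx -1.1404$)
$\sqrt{26536 + D} = \sqrt{26536 - \frac{49962370261}{43810963170}} = \sqrt{\frac{1162517756308859}{43810963170}} = \frac{\sqrt{50931022606118456793723030}}{43810963170}$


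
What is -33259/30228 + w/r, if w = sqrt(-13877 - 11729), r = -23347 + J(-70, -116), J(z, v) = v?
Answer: -33259/30228 - I*sqrt(25606)/23463 ≈ -1.1003 - 0.00682*I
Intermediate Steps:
r = -23463 (r = -23347 - 116 = -23463)
w = I*sqrt(25606) (w = sqrt(-25606) = I*sqrt(25606) ≈ 160.02*I)
-33259/30228 + w/r = -33259/30228 + (I*sqrt(25606))/(-23463) = -33259*1/30228 + (I*sqrt(25606))*(-1/23463) = -33259/30228 - I*sqrt(25606)/23463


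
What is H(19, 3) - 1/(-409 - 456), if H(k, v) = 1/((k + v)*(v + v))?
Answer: 997/114180 ≈ 0.0087318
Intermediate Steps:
H(k, v) = 1/(2*v*(k + v)) (H(k, v) = 1/((k + v)*(2*v)) = 1/(2*v*(k + v)))
H(19, 3) - 1/(-409 - 456) = (1/2)/(3*(19 + 3)) - 1/(-409 - 456) = (1/2)*(1/3)/22 - 1/(-865) = (1/2)*(1/3)*(1/22) - 1*(-1/865) = 1/132 + 1/865 = 997/114180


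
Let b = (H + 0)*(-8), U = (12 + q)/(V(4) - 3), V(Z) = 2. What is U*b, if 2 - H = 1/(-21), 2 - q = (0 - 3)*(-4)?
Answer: 688/21 ≈ 32.762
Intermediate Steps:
q = -10 (q = 2 - (0 - 3)*(-4) = 2 - (-3)*(-4) = 2 - 1*12 = 2 - 12 = -10)
H = 43/21 (H = 2 - 1/(-21) = 2 - 1*(-1/21) = 2 + 1/21 = 43/21 ≈ 2.0476)
U = -2 (U = (12 - 10)/(2 - 3) = 2/(-1) = 2*(-1) = -2)
b = -344/21 (b = (43/21 + 0)*(-8) = (43/21)*(-8) = -344/21 ≈ -16.381)
U*b = -2*(-344/21) = 688/21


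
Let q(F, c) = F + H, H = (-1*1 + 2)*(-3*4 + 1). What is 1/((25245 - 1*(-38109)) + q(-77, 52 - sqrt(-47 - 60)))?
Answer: 1/63266 ≈ 1.5806e-5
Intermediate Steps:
H = -11 (H = (-1 + 2)*(-12 + 1) = 1*(-11) = -11)
q(F, c) = -11 + F (q(F, c) = F - 11 = -11 + F)
1/((25245 - 1*(-38109)) + q(-77, 52 - sqrt(-47 - 60))) = 1/((25245 - 1*(-38109)) + (-11 - 77)) = 1/((25245 + 38109) - 88) = 1/(63354 - 88) = 1/63266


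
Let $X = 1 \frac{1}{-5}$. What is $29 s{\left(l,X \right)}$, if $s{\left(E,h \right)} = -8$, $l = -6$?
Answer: $-232$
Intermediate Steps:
$X = - \frac{1}{5}$ ($X = 1 \left(- \frac{1}{5}\right) = - \frac{1}{5} \approx -0.2$)
$29 s{\left(l,X \right)} = 29 \left(-8\right) = -232$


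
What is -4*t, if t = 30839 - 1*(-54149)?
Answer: -339952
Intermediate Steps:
t = 84988 (t = 30839 + 54149 = 84988)
-4*t = -4*84988 = -339952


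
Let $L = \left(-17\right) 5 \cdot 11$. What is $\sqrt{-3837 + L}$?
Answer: $2 i \sqrt{1193} \approx 69.08 i$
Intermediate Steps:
$L = -935$ ($L = \left(-85\right) 11 = -935$)
$\sqrt{-3837 + L} = \sqrt{-3837 - 935} = \sqrt{-4772} = 2 i \sqrt{1193}$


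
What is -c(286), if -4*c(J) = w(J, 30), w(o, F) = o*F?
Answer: 2145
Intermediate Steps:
w(o, F) = F*o
c(J) = -15*J/2
-c(286) = -(-15)*286/2 = -1*(-2145) = 2145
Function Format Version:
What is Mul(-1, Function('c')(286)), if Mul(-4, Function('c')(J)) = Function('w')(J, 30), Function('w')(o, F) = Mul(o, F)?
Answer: 2145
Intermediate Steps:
Function('w')(o, F) = Mul(F, o)
Function('c')(J) = Mul(Rational(-15, 2), J) (Function('c')(J) = Mul(Rational(-1, 4), Mul(30, J)) = Mul(Rational(-15, 2), J))
Mul(-1, Function('c')(286)) = Mul(-1, Mul(Rational(-15, 2), 286)) = Mul(-1, -2145) = 2145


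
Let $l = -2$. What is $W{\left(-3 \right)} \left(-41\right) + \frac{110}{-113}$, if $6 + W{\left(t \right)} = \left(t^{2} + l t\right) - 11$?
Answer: $\frac{9156}{113} \approx 81.026$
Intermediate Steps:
$W{\left(t \right)} = -17 + t^{2} - 2 t$ ($W{\left(t \right)} = -6 - \left(11 - t^{2} + 2 t\right) = -17 + t^{2} - 2 t$)
$W{\left(-3 \right)} \left(-41\right) + \frac{110}{-113} = \left(-17 + \left(-3\right)^{2} - -6\right) \left(-41\right) + \frac{110}{-113} = \left(-17 + 9 + 6\right) \left(-41\right) + 110 \left(- \frac{1}{113}\right) = \left(-2\right) \left(-41\right) - \frac{110}{113} = 82 - \frac{110}{113} = \frac{9156}{113}$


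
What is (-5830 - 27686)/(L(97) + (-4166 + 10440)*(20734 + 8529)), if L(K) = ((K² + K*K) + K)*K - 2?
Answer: -33516/185430815 ≈ -0.00018075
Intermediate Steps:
L(K) = -2 + K*(K + 2*K²) (L(K) = ((K² + K²) + K)*K - 2 = (2*K² + K)*K - 2 = (K + 2*K²)*K - 2 = K*(K + 2*K²) - 2 = -2 + K*(K + 2*K²))
(-5830 - 27686)/(L(97) + (-4166 + 10440)*(20734 + 8529)) = (-5830 - 27686)/((-2 + 97² + 2*97³) + (-4166 + 10440)*(20734 + 8529)) = -33516/((-2 + 9409 + 2*912673) + 6274*29263) = -33516/((-2 + 9409 + 1825346) + 183596062) = -33516/(1834753 + 183596062) = -33516/185430815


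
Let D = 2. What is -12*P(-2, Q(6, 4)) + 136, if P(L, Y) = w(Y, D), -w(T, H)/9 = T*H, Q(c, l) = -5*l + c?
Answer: -2888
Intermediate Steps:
Q(c, l) = c - 5*l
w(T, H) = -9*H*T (w(T, H) = -9*T*H = -9*H*T)
P(L, Y) = -18*Y (P(L, Y) = -9*2*Y = -18*Y)
-12*P(-2, Q(6, 4)) + 136 = -(-216)*(6 - 5*4) + 136 = -(-216)*(6 - 20) + 136 = -(-216)*(-14) + 136 = -12*252 + 136 = -3024 + 136 = -2888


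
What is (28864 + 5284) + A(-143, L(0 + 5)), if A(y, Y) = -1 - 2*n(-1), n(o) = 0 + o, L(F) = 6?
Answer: 34149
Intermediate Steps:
n(o) = o
A(y, Y) = 1 (A(y, Y) = -1 - 2*(-1) = -1 + 2 = 1)
(28864 + 5284) + A(-143, L(0 + 5)) = (28864 + 5284) + 1 = 34148 + 1 = 34149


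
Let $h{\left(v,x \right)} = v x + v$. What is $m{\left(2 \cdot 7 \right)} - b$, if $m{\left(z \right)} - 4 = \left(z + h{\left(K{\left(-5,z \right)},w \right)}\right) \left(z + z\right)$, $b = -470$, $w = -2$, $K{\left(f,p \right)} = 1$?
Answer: $838$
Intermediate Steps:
$h{\left(v,x \right)} = v + v x$
$m{\left(z \right)} = 4 + 2 z \left(-1 + z\right)$ ($m{\left(z \right)} = 4 + \left(z + 1 \left(1 - 2\right)\right) \left(z + z\right) = 4 + \left(z + 1 \left(-1\right)\right) 2 z = 4 + \left(z - 1\right) 2 z = 4 + \left(-1 + z\right) 2 z = 4 + 2 z \left(-1 + z\right)$)
$m{\left(2 \cdot 7 \right)} - b = \left(4 - 2 \cdot 2 \cdot 7 + 2 \left(2 \cdot 7\right)^{2}\right) - -470 = \left(4 - 28 + 2 \cdot 14^{2}\right) + 470 = \left(4 - 28 + 2 \cdot 196\right) + 470 = \left(4 - 28 + 392\right) + 470 = 368 + 470 = 838$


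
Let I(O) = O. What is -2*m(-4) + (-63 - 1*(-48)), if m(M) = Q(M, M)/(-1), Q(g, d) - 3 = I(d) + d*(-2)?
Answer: -1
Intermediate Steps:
Q(g, d) = 3 - d (Q(g, d) = 3 + (d + d*(-2)) = 3 + (d - 2*d) = 3 - d)
m(M) = -3 + M (m(M) = (3 - M)/(-1) = (3 - M)*(-1) = -3 + M)
-2*m(-4) + (-63 - 1*(-48)) = -2*(-3 - 4) + (-63 - 1*(-48)) = -2*(-7) + (-63 + 48) = 14 - 15 = -1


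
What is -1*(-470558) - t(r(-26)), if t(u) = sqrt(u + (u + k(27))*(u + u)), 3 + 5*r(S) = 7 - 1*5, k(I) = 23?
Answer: 470558 - I*sqrt(233)/5 ≈ 4.7056e+5 - 3.0529*I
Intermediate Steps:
r(S) = -1/5 (r(S) = -3/5 + (7 - 1*5)/5 = -3/5 + (7 - 5)/5 = -3/5 + (1/5)*2 = -3/5 + 2/5 = -1/5)
t(u) = sqrt(u + 2*u*(23 + u)) (t(u) = sqrt(u + (u + 23)*(u + u)) = sqrt(u + (23 + u)*(2*u)) = sqrt(u + 2*u*(23 + u)))
-1*(-470558) - t(r(-26)) = -1*(-470558) - sqrt(-(47 + 2*(-1/5))/5) = 470558 - sqrt(-(47 - 2/5)/5) = 470558 - sqrt(-1/5*233/5) = 470558 - sqrt(-233/25) = 470558 - I*sqrt(233)/5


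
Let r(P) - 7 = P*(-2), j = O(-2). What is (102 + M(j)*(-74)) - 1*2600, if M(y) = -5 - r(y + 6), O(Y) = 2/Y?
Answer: -2350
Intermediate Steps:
j = -1 (j = 2/(-2) = 2*(-1/2) = -1)
r(P) = 7 - 2*P (r(P) = 7 + P*(-2) = 7 - 2*P)
M(y) = 2*y (M(y) = -5 - (7 - 2*(y + 6)) = -5 - (7 - 2*(6 + y)) = -5 - (7 + (-12 - 2*y)) = -5 - (-5 - 2*y) = -5 + (5 + 2*y) = 2*y)
(102 + M(j)*(-74)) - 1*2600 = (102 + (2*(-1))*(-74)) - 1*2600 = (102 - 2*(-74)) - 2600 = (102 + 148) - 2600 = 250 - 2600 = -2350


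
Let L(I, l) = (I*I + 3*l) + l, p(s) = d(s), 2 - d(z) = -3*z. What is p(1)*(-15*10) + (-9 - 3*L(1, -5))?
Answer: -702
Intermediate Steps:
d(z) = 2 + 3*z (d(z) = 2 - (-3)*z = 2 + 3*z)
p(s) = 2 + 3*s
L(I, l) = I² + 4*l (L(I, l) = (I² + 3*l) + l = I² + 4*l)
p(1)*(-15*10) + (-9 - 3*L(1, -5)) = (2 + 3*1)*(-15*10) + (-9 - 3*(1² + 4*(-5))) = (2 + 3)*(-150) + (-9 - 3*(1 - 20)) = 5*(-150) + (-9 - 3*(-19)) = -750 + (-9 + 57) = -750 + 48 = -702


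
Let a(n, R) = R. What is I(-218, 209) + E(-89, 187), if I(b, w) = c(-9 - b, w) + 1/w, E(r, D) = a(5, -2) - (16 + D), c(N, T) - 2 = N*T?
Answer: 9086903/209 ≈ 43478.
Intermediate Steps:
c(N, T) = 2 + N*T
E(r, D) = -18 - D (E(r, D) = -2 - (16 + D) = -2 + (-16 - D) = -18 - D)
I(b, w) = 2 + 1/w + w*(-9 - b) (I(b, w) = (2 + (-9 - b)*w) + 1/w = (2 + w*(-9 - b)) + 1/w = 2 + 1/w + w*(-9 - b))
I(-218, 209) + E(-89, 187) = (1 - 1*209*(-2 + 209*(9 - 218)))/209 + (-18 - 1*187) = (1 - 1*209*(-2 + 209*(-209)))/209 + (-18 - 187) = (1 - 1*209*(-2 - 43681))/209 - 205 = (1 - 1*209*(-43683))/209 - 205 = (1 + 9129747)/209 - 205 = (1/209)*9129748 - 205 = 9129748/209 - 205 = 9086903/209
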